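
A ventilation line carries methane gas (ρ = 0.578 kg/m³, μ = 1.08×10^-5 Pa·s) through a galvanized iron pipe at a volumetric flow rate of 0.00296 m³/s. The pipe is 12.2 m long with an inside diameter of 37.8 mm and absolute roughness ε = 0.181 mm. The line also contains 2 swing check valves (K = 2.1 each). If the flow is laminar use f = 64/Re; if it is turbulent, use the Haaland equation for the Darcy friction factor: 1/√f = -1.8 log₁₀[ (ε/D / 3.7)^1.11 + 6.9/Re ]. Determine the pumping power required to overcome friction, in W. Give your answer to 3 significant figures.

Cross-sectional area A = πD²/4 = π(0.0378)²/4 = 0.001122 m²; mean velocity V = Q/A = 0.00296/0.001122 = 2.638 m/s.
Reynolds number Re = ρVD/μ = 0.578 · 2.638 · 0.0378 / 1.08e-05 = 5336.
Re > 4000 → turbulent. Relative roughness ε/D = 0.000181/0.0378 = 0.00479. Haaland: 1/√f = -1.8 log₁₀[(0.00479/3.7)^1.11 + 6.9/5336] = -1.8 log₁₀[0.000623 + 0.00129] = 4.892, so f = 0.04179.
Total minor-loss coefficient ΣK = 2·2.1 = 4.2.
ΔP = [f·L/D + ΣK]·(ρV²/2) = [0.04179·12.2/0.0378 + 4.2]·(0.578·2.638²/2) = [13.49 + 4.2]·2.011 = 35.56 Pa.
Pumping power P = QΔP = 0.00296·35.56 = 0.1053 W = 0.105 W.

P ≈ 0.105 W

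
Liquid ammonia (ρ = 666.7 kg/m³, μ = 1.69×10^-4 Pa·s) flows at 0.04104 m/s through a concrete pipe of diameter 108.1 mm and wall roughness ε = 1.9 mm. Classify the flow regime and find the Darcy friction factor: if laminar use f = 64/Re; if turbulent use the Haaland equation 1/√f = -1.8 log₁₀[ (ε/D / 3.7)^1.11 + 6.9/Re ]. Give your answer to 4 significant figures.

f ≈ 0.04867

Re = ρVD/μ = 666.7·0.04104·0.1081/0.000169 = 1.75e+04.
Re > 4000 → turbulent. ε/D = 0.0019/0.1081 = 0.0176; Haaland: 1/√f = -1.8 log₁₀[0.00264 + 0.000394] = 4.533, so f = 0.04867.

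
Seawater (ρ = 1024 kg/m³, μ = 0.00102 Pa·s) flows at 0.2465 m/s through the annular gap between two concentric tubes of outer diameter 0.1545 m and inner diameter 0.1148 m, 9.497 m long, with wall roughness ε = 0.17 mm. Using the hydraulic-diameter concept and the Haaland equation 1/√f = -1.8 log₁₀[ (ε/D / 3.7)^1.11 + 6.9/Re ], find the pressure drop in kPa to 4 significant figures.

Hydraulic diameter D_h = 4A/P = D_o - D_i = 0.1545 - 0.1148 = 0.0397 m.
Re = ρVD_h/μ = 1024·0.2465·0.0397/0.00102 = 9824.
ε/D_h = 0.00017/0.0397 = 0.00428; Haaland gives 1/√f = -1.8 log₁₀[0.00055+0.000702] = 5.224, so f = 0.03664.
ΔP = f(L/D_h)(ρV²/2) = 0.03664·9.497/0.0397·31.11 = 272.7 Pa.
ΔP = 0.2727 kPa.

ΔP ≈ 0.2727 kPa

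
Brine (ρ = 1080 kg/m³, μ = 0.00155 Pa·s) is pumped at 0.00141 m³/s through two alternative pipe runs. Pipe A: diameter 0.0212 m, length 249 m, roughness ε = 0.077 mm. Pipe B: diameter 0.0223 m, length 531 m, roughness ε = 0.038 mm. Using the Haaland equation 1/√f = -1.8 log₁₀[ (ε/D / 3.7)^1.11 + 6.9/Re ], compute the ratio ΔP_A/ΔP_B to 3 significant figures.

ΔP_A/ΔP_B ≈ 0.702

Pipe A: V = Q/A = 0.00141/0.000353 = 3.994 m/s; Re = 5.9e+04; ε/D = 0.00363; Haaland → f = 0.0294; ΔP_A = f(L/D)(ρV²/2) = 2.975e+06 Pa.
Pipe B: V = Q/A = 0.00141/0.0003906 = 3.61 m/s; Re = 5.609e+04; ε/D = 0.0017; Haaland → f = 0.02529; ΔP_B = f(L/D)(ρV²/2) = 4.237e+06 Pa.
ΔP_A/ΔP_B = 2.975e+06/4.237e+06 = 0.702.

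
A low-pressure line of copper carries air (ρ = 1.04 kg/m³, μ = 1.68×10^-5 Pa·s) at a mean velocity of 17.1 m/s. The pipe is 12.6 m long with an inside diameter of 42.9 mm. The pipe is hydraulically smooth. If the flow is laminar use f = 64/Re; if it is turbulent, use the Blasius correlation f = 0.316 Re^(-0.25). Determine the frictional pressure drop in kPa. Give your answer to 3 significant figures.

Reynolds number Re = ρVD/μ = 1.04 · 17.1 · 0.0429 / 1.68e-05 = 4.541e+04.
Re > 4000 → turbulent. Smooth-pipe (Blasius): f = 0.316 Re^(-0.25) = 0.316/(4.541e+04)^0.25 = 0.02165.
Darcy-Weisbach: ΔP = f(L/D)(ρV²/2) = 0.02165·(12.6/0.0429)·(1.04·17.1²/2) = 0.02165·293.7·152.1 = 966.7 Pa.
ΔP = 966.7 Pa = 0.967 kPa.

ΔP ≈ 0.967 kPa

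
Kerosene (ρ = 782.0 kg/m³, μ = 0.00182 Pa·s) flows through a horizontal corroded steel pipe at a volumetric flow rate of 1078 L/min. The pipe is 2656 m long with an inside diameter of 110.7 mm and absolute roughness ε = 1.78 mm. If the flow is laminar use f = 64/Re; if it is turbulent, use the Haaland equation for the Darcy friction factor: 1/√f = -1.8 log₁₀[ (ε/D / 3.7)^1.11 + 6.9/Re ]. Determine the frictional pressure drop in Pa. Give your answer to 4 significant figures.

ΔP ≈ 1484000 Pa

Q = 1078 L/min = 1078/60000 = 0.01797 m³/s.
Cross-sectional area A = πD²/4 = π(0.1107)²/4 = 0.009625 m²; mean velocity V = Q/A = 0.01797/0.009625 = 1.867 m/s.
Reynolds number Re = ρVD/μ = 782 · 1.867 · 0.1107 / 0.00182 = 8.879e+04.
Re > 4000 → turbulent. Relative roughness ε/D = 0.00178/0.1107 = 0.0161. Haaland: 1/√f = -1.8 log₁₀[(0.0161/3.7)^1.11 + 6.9/8.879e+04] = -1.8 log₁₀[0.00239 + 7.77e-05] = 4.694, so f = 0.04538.
Darcy-Weisbach: ΔP = f(L/D)(ρV²/2) = 0.04538·(2656/0.1107)·(782·1.867²/2) = 0.04538·2.399e+04·1363 = 1.484e+06 Pa.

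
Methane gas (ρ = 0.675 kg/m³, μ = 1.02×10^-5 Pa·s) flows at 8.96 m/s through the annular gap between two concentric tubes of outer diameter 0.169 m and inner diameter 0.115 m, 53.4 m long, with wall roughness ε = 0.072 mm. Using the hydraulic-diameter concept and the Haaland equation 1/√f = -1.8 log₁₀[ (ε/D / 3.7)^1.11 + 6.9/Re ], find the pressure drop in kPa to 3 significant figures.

ΔP ≈ 0.700 kPa

Hydraulic diameter D_h = 4A/P = D_o - D_i = 0.169 - 0.115 = 0.054 m.
Re = ρVD_h/μ = 0.675·8.96·0.054/1.02e-05 = 3.202e+04.
ε/D_h = 7.2e-05/0.054 = 0.00133; Haaland gives 1/√f = -1.8 log₁₀[0.000151+0.000215] = 6.185, so f = 0.02614.
ΔP = f(L/D_h)(ρV²/2) = 0.02614·53.4/0.054·27.1 = 700.3 Pa.
ΔP = 0.700 kPa.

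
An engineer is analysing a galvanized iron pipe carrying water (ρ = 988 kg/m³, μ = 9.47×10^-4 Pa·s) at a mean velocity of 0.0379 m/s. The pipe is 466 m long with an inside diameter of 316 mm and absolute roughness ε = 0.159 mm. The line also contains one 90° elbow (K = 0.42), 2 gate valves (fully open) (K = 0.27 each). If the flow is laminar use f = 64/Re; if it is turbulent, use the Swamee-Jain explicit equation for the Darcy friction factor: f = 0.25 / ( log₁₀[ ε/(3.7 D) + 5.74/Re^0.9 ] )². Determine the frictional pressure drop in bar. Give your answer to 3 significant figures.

ΔP ≈ 3.22×10^-4 bar

Reynolds number Re = ρVD/μ = 988 · 0.0379 · 0.316 / 0.000947 = 1.249e+04.
Re > 4000 → turbulent. Relative roughness ε/D = 0.000159/0.316 = 0.000503. Swamee-Jain: f = 0.25/(log₁₀[0.000503/3.7 + 5.74/1.249e+04^0.9])² = 0.25/(log₁₀[0.000136 + 0.00118])² = 0.25/(-2.881)² = 0.03012.
Total minor-loss coefficient ΣK = 1·0.42 + 2·0.27 = 0.96.
ΔP = [f·L/D + ΣK]·(ρV²/2) = [0.03012·466/0.316 + 0.96]·(988·0.0379²/2) = [44.42 + 0.96]·0.7096 = 32.2 Pa.
ΔP = 32.2 Pa = 3.22×10^-4 bar.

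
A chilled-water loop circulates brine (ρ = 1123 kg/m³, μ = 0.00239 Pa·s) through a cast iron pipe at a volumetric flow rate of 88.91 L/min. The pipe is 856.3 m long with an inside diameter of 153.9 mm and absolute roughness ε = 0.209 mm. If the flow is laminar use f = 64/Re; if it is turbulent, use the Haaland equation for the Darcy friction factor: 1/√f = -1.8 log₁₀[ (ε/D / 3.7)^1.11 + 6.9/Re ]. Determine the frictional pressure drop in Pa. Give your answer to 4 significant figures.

ΔP ≈ 743.3 Pa

Q = 88.91 L/min = 88.91/60000 = 0.001482 m³/s.
Cross-sectional area A = πD²/4 = π(0.1539)²/4 = 0.0186 m²; mean velocity V = Q/A = 0.001482/0.0186 = 0.07966 m/s.
Reynolds number Re = ρVD/μ = 1123 · 0.07966 · 0.1539 / 0.00239 = 5760.
Re > 4000 → turbulent. Relative roughness ε/D = 0.000209/0.1539 = 0.00136. Haaland: 1/√f = -1.8 log₁₀[(0.00136/3.7)^1.11 + 6.9/5760] = -1.8 log₁₀[0.000154 + 0.0012] = 5.164, so f = 0.03749.
Darcy-Weisbach: ΔP = f(L/D)(ρV²/2) = 0.03749·(856.3/0.1539)·(1123·0.07966²/2) = 0.03749·5564·3.563 = 743.3 Pa.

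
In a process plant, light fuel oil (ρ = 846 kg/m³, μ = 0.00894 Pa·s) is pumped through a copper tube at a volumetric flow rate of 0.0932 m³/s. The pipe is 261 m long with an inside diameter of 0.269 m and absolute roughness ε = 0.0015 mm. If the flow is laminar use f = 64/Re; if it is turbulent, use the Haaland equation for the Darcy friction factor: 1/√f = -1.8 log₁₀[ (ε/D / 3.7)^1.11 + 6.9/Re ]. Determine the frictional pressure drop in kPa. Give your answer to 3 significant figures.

ΔP ≈ 23.8 kPa

Cross-sectional area A = πD²/4 = π(0.269)²/4 = 0.05683 m²; mean velocity V = Q/A = 0.0932/0.05683 = 1.64 m/s.
Reynolds number Re = ρVD/μ = 846 · 1.64 · 0.269 / 0.00894 = 4.175e+04.
Re > 4000 → turbulent. Relative roughness ε/D = 1.5e-06/0.269 = 5.58e-06. Haaland: 1/√f = -1.8 log₁₀[(5.58e-06/3.7)^1.11 + 6.9/4.175e+04] = -1.8 log₁₀[3.45e-07 + 0.000165] = 6.806, so f = 0.02159.
Darcy-Weisbach: ΔP = f(L/D)(ρV²/2) = 0.02159·(261/0.269)·(846·1.64²/2) = 0.02159·970.3·1138 = 2.383e+04 Pa.
ΔP = 2.383e+04 Pa = 23.8 kPa.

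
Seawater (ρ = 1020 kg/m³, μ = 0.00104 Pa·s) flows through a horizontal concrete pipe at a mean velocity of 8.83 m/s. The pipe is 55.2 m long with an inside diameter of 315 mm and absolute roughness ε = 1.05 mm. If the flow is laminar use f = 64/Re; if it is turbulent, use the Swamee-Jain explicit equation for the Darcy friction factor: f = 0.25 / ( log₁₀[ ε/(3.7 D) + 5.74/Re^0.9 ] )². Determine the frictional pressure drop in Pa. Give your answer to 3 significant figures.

Reynolds number Re = ρVD/μ = 1020 · 8.83 · 0.315 / 0.00104 = 2.728e+06.
Re > 4000 → turbulent. Relative roughness ε/D = 0.00105/0.315 = 0.00333. Swamee-Jain: f = 0.25/(log₁₀[0.00333/3.7 + 5.74/2.728e+06^0.9])² = 0.25/(log₁₀[0.000901 + 9.26e-06])² = 0.25/(-3.041)² = 0.02704.
Darcy-Weisbach: ΔP = f(L/D)(ρV²/2) = 0.02704·(55.2/0.315)·(1020·8.83²/2) = 0.02704·175.2·3.976e+04 = 1.884e+05 Pa.

ΔP ≈ 188000 Pa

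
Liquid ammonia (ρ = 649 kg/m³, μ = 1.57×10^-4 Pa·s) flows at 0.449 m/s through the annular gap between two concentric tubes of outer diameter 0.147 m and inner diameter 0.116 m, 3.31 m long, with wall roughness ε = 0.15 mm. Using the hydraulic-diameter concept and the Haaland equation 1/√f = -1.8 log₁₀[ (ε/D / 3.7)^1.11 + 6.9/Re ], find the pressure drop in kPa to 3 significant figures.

Hydraulic diameter D_h = 4A/P = D_o - D_i = 0.147 - 0.116 = 0.031 m.
Re = ρVD_h/μ = 649·0.449·0.031/0.000157 = 5.754e+04.
ε/D_h = 0.00015/0.031 = 0.00484; Haaland gives 1/√f = -1.8 log₁₀[0.00063+0.00012] = 5.625, so f = 0.03161.
ΔP = f(L/D_h)(ρV²/2) = 0.03161·3.31/0.031·65.42 = 220.8 Pa.
ΔP = 0.221 kPa.

ΔP ≈ 0.221 kPa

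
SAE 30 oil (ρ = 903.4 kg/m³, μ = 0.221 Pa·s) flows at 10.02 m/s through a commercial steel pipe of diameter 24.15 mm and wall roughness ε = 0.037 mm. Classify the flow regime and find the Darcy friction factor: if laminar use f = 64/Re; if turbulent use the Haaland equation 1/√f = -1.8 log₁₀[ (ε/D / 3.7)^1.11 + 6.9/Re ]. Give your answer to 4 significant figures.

f ≈ 0.06470

Re = ρVD/μ = 903.4·10.02·0.02415/0.221 = 989.2.
Re < 2300 → laminar, so f = 64/Re = 0.0647 (roughness is irrelevant in laminar flow).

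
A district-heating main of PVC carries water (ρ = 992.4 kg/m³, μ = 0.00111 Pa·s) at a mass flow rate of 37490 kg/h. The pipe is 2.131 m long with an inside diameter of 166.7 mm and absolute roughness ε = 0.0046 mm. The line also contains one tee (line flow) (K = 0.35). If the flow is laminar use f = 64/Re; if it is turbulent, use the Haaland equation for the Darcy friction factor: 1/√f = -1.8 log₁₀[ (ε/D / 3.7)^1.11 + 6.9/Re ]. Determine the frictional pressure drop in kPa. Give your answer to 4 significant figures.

ΔP ≈ 0.06833 kPa

ṁ = 37490 kg/h = 37490/3600 = 10.41 kg/s.
A = πD²/4 = π(0.1667)²/4 = 0.02183 m²; mean velocity V = ṁ/(ρA) = 10.41/(992.4 · 0.02183) = 0.4808 m/s.
Reynolds number Re = ρVD/μ = 992.4 · 0.4808 · 0.1667 / 0.00111 = 7.166e+04.
Re > 4000 → turbulent. Relative roughness ε/D = 4.6e-06/0.1667 = 2.76e-05. Haaland: 1/√f = -1.8 log₁₀[(2.76e-05/3.7)^1.11 + 6.9/7.166e+04] = -1.8 log₁₀[2.04e-06 + 9.63e-05] = 7.213, so f = 0.01922.
Total minor-loss coefficient ΣK = 1·0.35 = 0.35.
ΔP = [f·L/D + ΣK]·(ρV²/2) = [0.01922·2.131/0.1667 + 0.35]·(992.4·0.4808²/2) = [0.2457 + 0.35]·114.7 = 68.33 Pa.
ΔP = 68.33 Pa = 0.06833 kPa.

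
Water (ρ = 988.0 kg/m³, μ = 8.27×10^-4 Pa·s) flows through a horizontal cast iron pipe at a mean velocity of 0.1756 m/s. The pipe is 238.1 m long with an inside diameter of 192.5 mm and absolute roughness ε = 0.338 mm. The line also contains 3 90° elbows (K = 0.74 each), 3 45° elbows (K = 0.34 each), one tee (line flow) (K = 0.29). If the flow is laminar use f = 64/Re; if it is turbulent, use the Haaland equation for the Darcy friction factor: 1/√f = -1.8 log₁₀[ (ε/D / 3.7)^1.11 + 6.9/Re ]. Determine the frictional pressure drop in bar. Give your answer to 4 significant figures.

Reynolds number Re = ρVD/μ = 988 · 0.1756 · 0.1925 / 0.000827 = 4.038e+04.
Re > 4000 → turbulent. Relative roughness ε/D = 0.000338/0.1925 = 0.00176. Haaland: 1/√f = -1.8 log₁₀[(0.00176/3.7)^1.11 + 6.9/4.038e+04] = -1.8 log₁₀[0.000204 + 0.000171] = 6.166, so f = 0.0263.
Total minor-loss coefficient ΣK = 3·0.74 + 3·0.34 + 1·0.29 = 3.53.
ΔP = [f·L/D + ΣK]·(ρV²/2) = [0.0263·238.1/0.1925 + 3.53]·(988·0.1756²/2) = [32.53 + 3.53]·15.23 = 549.3 Pa.
ΔP = 549.3 Pa = 0.005493 bar.

ΔP ≈ 0.005493 bar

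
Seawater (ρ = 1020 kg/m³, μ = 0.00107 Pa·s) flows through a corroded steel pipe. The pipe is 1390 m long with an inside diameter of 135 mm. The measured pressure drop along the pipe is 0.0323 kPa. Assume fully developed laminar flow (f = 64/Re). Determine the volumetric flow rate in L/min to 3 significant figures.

For laminar flow, f = 64/Re with Re = ρVD/μ, so Darcy-Weisbach reduces to ΔP = 32μLV/D². Solving for V: V = ΔP·D²/(32μL) = 32.3·(0.135)²/(32·0.00107·1390) = 0.01237 m/s.
Check: Re = ρVD/μ = 1020·0.01237·0.135/0.00107 = 1592 < 2300, so the laminar assumption holds.
Q = V·A = 0.01237·(π/4·0.135²) = 0.000177 m³/s = 10.6 L/min.

Q ≈ 10.6 L/min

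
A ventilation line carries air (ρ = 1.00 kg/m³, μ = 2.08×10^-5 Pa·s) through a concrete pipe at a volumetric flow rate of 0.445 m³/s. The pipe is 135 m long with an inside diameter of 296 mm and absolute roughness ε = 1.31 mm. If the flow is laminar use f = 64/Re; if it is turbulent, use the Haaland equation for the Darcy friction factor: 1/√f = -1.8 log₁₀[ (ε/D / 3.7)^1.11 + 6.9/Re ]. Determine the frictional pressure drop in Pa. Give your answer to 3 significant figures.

Cross-sectional area A = πD²/4 = π(0.296)²/4 = 0.06881 m²; mean velocity V = Q/A = 0.445/0.06881 = 6.467 m/s.
Reynolds number Re = ρVD/μ = 1 · 6.467 · 0.296 / 2.08e-05 = 9.203e+04.
Re > 4000 → turbulent. Relative roughness ε/D = 0.00131/0.296 = 0.00443. Haaland: 1/√f = -1.8 log₁₀[(0.00443/3.7)^1.11 + 6.9/9.203e+04] = -1.8 log₁₀[0.000571 + 7.5e-05] = 5.742, so f = 0.03033.
Darcy-Weisbach: ΔP = f(L/D)(ρV²/2) = 0.03033·(135/0.296)·(1·6.467²/2) = 0.03033·456.1·20.91 = 289.2 Pa.

ΔP ≈ 289 Pa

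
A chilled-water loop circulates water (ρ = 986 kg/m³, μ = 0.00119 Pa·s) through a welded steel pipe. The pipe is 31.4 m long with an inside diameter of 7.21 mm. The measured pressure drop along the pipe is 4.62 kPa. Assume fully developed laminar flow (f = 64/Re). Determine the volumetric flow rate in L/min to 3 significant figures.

For laminar flow, f = 64/Re with Re = ρVD/μ, so Darcy-Weisbach reduces to ΔP = 32μLV/D². Solving for V: V = ΔP·D²/(32μL) = 4620·(0.00721)²/(32·0.00119·31.4) = 0.2009 m/s.
Check: Re = ρVD/μ = 986·0.2009·0.00721/0.00119 = 1200 < 2300, so the laminar assumption holds.
Q = V·A = 0.2009·(π/4·0.00721²) = 8.201e-06 m³/s = 0.492 L/min.

Q ≈ 0.492 L/min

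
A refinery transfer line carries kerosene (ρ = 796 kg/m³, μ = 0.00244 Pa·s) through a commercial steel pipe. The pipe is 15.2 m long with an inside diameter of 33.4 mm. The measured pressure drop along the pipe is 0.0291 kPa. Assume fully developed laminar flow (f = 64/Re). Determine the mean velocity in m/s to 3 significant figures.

For laminar flow, f = 64/Re with Re = ρVD/μ, so Darcy-Weisbach reduces to ΔP = 32μLV/D². Solving for V: V = ΔP·D²/(32μL) = 29.1·(0.0334)²/(32·0.00244·15.2) = 0.02735 m/s.
Check: Re = ρVD/μ = 796·0.02735·0.0334/0.00244 = 298 < 2300, so the laminar assumption holds.

V ≈ 0.0274 m/s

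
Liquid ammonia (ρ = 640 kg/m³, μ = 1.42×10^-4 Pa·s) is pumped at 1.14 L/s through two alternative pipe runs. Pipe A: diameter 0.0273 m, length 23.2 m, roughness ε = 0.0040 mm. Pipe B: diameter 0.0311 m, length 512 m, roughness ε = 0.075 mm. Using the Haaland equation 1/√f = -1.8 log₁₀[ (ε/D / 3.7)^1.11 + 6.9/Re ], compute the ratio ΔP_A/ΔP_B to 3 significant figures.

ΔP_A/ΔP_B ≈ 0.0552

Pipe A: V = Q/A = 0.00114/0.0005853 = 1.948 m/s; Re = 2.396e+05; ε/D = 0.000147; Haaland → f = 0.0161; ΔP_A = f(L/D)(ρV²/2) = 1.66e+04 Pa.
Pipe B: V = Q/A = 0.00114/0.0007596 = 1.501 m/s; Re = 2.104e+05; ε/D = 0.00241; Haaland → f = 0.02534; ΔP_B = f(L/D)(ρV²/2) = 3.007e+05 Pa.
ΔP_A/ΔP_B = 1.66e+04/3.007e+05 = 0.0552.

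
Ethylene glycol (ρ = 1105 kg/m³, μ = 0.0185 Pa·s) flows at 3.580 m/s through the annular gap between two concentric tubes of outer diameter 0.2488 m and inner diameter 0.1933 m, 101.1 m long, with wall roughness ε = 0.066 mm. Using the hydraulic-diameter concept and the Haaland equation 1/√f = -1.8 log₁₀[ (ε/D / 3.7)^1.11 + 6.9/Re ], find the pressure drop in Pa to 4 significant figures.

Hydraulic diameter D_h = 4A/P = D_o - D_i = 0.2488 - 0.1933 = 0.0555 m.
Re = ρVD_h/μ = 1105·3.58·0.0555/0.0185 = 1.187e+04.
ε/D_h = 6.6e-05/0.0555 = 0.00119; Haaland gives 1/√f = -1.8 log₁₀[0.000133+0.000581] = 5.663, so f = 0.03118.
ΔP = f(L/D_h)(ρV²/2) = 0.03118·101.1/0.0555·7081 = 4.022e+05 Pa.

ΔP ≈ 402200 Pa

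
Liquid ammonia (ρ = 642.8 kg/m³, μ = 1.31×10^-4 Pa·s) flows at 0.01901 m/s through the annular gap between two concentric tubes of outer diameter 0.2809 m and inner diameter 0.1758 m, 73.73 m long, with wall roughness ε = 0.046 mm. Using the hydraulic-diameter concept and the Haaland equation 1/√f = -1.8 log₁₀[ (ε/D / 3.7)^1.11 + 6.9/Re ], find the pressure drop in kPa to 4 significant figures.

ΔP ≈ 0.002573 kPa

Hydraulic diameter D_h = 4A/P = D_o - D_i = 0.2809 - 0.1758 = 0.1051 m.
Re = ρVD_h/μ = 642.8·0.01901·0.1051/0.000131 = 9804.
ε/D_h = 4.6e-05/0.1051 = 0.000438; Haaland gives 1/√f = -1.8 log₁₀[4.38e-05+0.000704] = 5.627, so f = 0.03158.
ΔP = f(L/D_h)(ρV²/2) = 0.03158·73.73/0.1051·0.1161 = 2.573 Pa.
ΔP = 0.002573 kPa.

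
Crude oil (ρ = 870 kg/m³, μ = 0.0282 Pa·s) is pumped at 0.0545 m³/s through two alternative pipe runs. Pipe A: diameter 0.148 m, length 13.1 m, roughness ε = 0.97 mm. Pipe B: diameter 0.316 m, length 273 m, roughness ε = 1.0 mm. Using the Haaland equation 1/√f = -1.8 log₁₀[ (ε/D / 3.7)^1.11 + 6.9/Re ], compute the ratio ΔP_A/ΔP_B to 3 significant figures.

Pipe A: V = Q/A = 0.0545/0.0172 = 3.168 m/s; Re = 1.446e+04; ε/D = 0.00655; Haaland → f = 0.03756; ΔP_A = f(L/D)(ρV²/2) = 1.451e+04 Pa.
Pipe B: V = Q/A = 0.0545/0.07843 = 0.6949 m/s; Re = 6775; ε/D = 0.00316; Haaland → f = 0.03799; ΔP_B = f(L/D)(ρV²/2) = 6895 Pa.
ΔP_A/ΔP_B = 1.451e+04/6895 = 2.10.

ΔP_A/ΔP_B ≈ 2.10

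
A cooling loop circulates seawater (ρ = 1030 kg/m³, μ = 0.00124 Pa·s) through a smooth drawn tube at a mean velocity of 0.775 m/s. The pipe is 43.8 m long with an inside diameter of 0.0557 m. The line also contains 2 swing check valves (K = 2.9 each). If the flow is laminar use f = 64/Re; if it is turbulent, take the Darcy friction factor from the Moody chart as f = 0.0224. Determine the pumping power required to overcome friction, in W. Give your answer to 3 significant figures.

Reynolds number Re = ρVD/μ = 1030 · 0.775 · 0.0557 / 0.00124 = 3.586e+04.
Re > 4000 → turbulent; use the Moody-chart value f = 0.0224.
Total minor-loss coefficient ΣK = 2·2.9 = 5.8.
ΔP = [f·L/D + ΣK]·(ρV²/2) = [0.0224·43.8/0.0557 + 5.8]·(1030·0.775²/2) = [17.61 + 5.8]·309.3 = 7243 Pa.
Q = V·A = 0.775·0.002437 = 0.001888 m³/s.
Pumping power P = QΔP = 0.001888·7243 = 13.68 W = 13.7 W.

P ≈ 13.7 W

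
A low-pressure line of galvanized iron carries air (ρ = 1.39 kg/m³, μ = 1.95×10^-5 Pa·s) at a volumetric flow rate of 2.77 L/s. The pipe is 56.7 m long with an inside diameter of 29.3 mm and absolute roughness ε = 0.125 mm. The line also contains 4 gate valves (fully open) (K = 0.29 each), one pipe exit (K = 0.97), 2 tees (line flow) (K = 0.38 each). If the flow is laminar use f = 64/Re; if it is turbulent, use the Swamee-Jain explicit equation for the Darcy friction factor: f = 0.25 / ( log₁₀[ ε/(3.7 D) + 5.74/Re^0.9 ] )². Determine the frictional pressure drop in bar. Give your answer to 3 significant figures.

Q = 2.77 L/s = 2.77/1000 = 0.00277 m³/s.
Cross-sectional area A = πD²/4 = π(0.0293)²/4 = 0.0006743 m²; mean velocity V = Q/A = 0.00277/0.0006743 = 4.108 m/s.
Reynolds number Re = ρVD/μ = 1.39 · 4.108 · 0.0293 / 1.95e-05 = 8580.
Re > 4000 → turbulent. Relative roughness ε/D = 0.000125/0.0293 = 0.00427. Swamee-Jain: f = 0.25/(log₁₀[0.00427/3.7 + 5.74/8580^0.9])² = 0.25/(log₁₀[0.00115 + 0.00165])² = 0.25/(-2.552)² = 0.0384.
Total minor-loss coefficient ΣK = 4·0.29 + 1·0.97 + 2·0.38 = 2.89.
ΔP = [f·L/D + ΣK]·(ρV²/2) = [0.0384·56.7/0.0293 + 2.89]·(1.39·4.108²/2) = [74.31 + 2.89]·11.73 = 905.5 Pa.
ΔP = 905.5 Pa = 0.00905 bar.

ΔP ≈ 0.00905 bar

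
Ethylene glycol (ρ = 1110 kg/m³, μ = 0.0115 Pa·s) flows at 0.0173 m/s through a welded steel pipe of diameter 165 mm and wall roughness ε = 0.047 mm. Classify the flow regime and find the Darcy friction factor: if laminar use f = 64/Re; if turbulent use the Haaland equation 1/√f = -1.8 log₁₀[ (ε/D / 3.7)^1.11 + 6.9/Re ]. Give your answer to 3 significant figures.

Re = ρVD/μ = 1110·0.0173·0.165/0.0115 = 275.5.
Re < 2300 → laminar, so f = 64/Re = 0.2323 (roughness is irrelevant in laminar flow).

f ≈ 0.232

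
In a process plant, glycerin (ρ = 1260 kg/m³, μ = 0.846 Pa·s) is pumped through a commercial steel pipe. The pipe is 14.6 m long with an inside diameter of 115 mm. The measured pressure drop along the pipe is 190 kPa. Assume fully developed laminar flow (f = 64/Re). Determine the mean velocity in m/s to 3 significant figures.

For laminar flow, f = 64/Re with Re = ρVD/μ, so Darcy-Weisbach reduces to ΔP = 32μLV/D². Solving for V: V = ΔP·D²/(32μL) = 1.9e+05·(0.115)²/(32·0.846·14.6) = 6.357 m/s.
Check: Re = ρVD/μ = 1260·6.357·0.115/0.846 = 1089 < 2300, so the laminar assumption holds.

V ≈ 6.36 m/s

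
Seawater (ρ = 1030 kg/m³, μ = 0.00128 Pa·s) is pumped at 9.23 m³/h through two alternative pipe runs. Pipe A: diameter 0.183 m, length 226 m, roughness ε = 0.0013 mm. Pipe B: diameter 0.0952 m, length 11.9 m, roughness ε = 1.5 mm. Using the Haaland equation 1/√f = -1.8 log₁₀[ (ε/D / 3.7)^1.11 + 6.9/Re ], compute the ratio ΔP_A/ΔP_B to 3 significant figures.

Pipe A: V = Q/A = 0.002564/0.0263 = 0.09748 m/s; Re = 1.435e+04; ε/D = 7.1e-06; Haaland → f = 0.02804; ΔP_A = f(L/D)(ρV²/2) = 169.5 Pa.
Pipe B: V = Q/A = 0.002564/0.007118 = 0.3602 m/s; Re = 2.759e+04; ε/D = 0.0158; Haaland → f = 0.0461; ΔP_B = f(L/D)(ρV²/2) = 385.1 Pa.
ΔP_A/ΔP_B = 169.5/385.1 = 0.440.

ΔP_A/ΔP_B ≈ 0.440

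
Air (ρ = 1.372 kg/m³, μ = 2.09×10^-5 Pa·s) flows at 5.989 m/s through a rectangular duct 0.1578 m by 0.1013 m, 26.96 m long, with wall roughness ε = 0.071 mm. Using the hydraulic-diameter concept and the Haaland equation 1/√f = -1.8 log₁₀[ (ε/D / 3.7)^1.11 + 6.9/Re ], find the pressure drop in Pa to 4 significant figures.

Hydraulic diameter D_h = 4A/P = 4·(0.1578·0.1013)/(2·(0.1578+0.1013)) = 0.06394/0.5182 = 0.1234 m.
Re = ρVD_h/μ = 1.372·5.989·0.1234/2.09e-05 = 4.851e+04.
ε/D_h = 7.1e-05/0.1234 = 0.000575; Haaland gives 1/√f = -1.8 log₁₀[5.93e-05+0.000142] = 6.652, so f = 0.0226.
ΔP = f(L/D_h)(ρV²/2) = 0.0226·26.96/0.1234·24.61 = 121.5 Pa.

ΔP ≈ 121.5 Pa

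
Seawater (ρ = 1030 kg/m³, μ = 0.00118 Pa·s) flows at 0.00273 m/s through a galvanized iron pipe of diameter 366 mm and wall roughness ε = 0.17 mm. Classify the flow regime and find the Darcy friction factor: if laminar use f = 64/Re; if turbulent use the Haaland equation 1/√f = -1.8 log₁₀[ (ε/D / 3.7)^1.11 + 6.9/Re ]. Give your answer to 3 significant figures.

f ≈ 0.0734

Re = ρVD/μ = 1030·0.00273·0.366/0.00118 = 872.2.
Re < 2300 → laminar, so f = 64/Re = 0.07338 (roughness is irrelevant in laminar flow).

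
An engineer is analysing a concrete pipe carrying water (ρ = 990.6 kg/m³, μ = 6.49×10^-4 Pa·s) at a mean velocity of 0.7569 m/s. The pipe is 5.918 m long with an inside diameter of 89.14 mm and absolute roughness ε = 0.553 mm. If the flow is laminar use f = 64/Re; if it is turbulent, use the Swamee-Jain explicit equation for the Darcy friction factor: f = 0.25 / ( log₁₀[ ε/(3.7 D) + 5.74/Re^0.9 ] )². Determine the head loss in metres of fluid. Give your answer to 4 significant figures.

Reynolds number Re = ρVD/μ = 990.6 · 0.7569 · 0.08914 / 0.000649 = 1.03e+05.
Re > 4000 → turbulent. Relative roughness ε/D = 0.000553/0.08914 = 0.0062. Swamee-Jain: f = 0.25/(log₁₀[0.0062/3.7 + 5.74/1.03e+05^0.9])² = 0.25/(log₁₀[0.00168 + 0.000177])² = 0.25/(-2.732)² = 0.03349.
Darcy-Weisbach: ΔP = f(L/D)(ρV²/2) = 0.03349·(5.918/0.08914)·(990.6·0.7569²/2) = 0.03349·66.39·283.8 = 631 Pa.
Head loss h_f = ΔP/(ρg) = 631/(990.6·9.81) = 0.06493 m.

h_f ≈ 0.06493 m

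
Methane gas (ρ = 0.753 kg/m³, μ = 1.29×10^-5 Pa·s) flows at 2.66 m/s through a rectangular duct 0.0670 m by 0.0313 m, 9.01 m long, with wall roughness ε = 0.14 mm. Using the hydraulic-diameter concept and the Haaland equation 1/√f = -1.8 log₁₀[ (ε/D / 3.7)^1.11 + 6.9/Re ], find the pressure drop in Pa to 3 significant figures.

ΔP ≈ 21.6 Pa

Hydraulic diameter D_h = 4A/P = 4·(0.067·0.0313)/(2·(0.067+0.0313)) = 0.008388/0.1966 = 0.04267 m.
Re = ρVD_h/μ = 0.753·2.66·0.04267/1.29e-05 = 6625.
ε/D_h = 0.00014/0.04267 = 0.00328; Haaland gives 1/√f = -1.8 log₁₀[0.000409+0.00104] = 5.109, so f = 0.03831.
ΔP = f(L/D_h)(ρV²/2) = 0.03831·9.01/0.04267·2.664 = 21.55 Pa.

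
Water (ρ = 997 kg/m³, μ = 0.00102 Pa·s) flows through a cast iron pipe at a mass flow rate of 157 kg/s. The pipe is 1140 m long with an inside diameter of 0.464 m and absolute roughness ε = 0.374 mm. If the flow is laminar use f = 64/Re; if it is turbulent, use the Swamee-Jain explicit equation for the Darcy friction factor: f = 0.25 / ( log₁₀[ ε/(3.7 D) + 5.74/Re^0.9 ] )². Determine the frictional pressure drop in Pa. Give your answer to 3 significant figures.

ΔP ≈ 20800 Pa

A = πD²/4 = π(0.464)²/4 = 0.1691 m²; mean velocity V = ṁ/(ρA) = 157/(997 · 0.1691) = 0.9313 m/s.
Reynolds number Re = ρVD/μ = 997 · 0.9313 · 0.464 / 0.00102 = 4.224e+05.
Re > 4000 → turbulent. Relative roughness ε/D = 0.000374/0.464 = 0.000806. Swamee-Jain: f = 0.25/(log₁₀[0.000806/3.7 + 5.74/4.224e+05^0.9])² = 0.25/(log₁₀[0.000218 + 4.96e-05])² = 0.25/(-3.573)² = 0.01959.
Darcy-Weisbach: ΔP = f(L/D)(ρV²/2) = 0.01959·(1140/0.464)·(997·0.9313²/2) = 0.01959·2457·432.3 = 2.08e+04 Pa.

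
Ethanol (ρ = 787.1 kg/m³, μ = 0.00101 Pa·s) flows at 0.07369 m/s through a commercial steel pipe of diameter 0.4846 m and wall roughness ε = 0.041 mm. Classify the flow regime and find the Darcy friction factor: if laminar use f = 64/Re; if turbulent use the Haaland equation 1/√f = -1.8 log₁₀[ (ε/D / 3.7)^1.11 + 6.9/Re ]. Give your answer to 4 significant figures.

f ≈ 0.02390

Re = ρVD/μ = 787.1·0.07369·0.4846/0.00101 = 2.783e+04.
Re > 4000 → turbulent. ε/D = 4.1e-05/0.4846 = 8.46e-05; Haaland: 1/√f = -1.8 log₁₀[7.06e-06 + 0.000248] = 6.468, so f = 0.0239.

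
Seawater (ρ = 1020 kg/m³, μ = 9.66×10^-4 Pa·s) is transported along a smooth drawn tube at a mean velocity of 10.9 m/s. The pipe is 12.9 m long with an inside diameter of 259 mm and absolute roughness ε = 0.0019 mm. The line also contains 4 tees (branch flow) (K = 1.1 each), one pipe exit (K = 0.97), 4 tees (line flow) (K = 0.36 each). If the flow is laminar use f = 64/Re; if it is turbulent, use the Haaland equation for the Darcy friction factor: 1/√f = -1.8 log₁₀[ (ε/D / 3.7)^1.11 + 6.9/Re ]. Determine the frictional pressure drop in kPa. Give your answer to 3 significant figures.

Reynolds number Re = ρVD/μ = 1020 · 10.9 · 0.259 / 0.000966 = 2.981e+06.
Re > 4000 → turbulent. Relative roughness ε/D = 1.9e-06/0.259 = 7.34e-06. Haaland: 1/√f = -1.8 log₁₀[(7.34e-06/3.7)^1.11 + 6.9/2.981e+06] = -1.8 log₁₀[4.68e-07 + 2.31e-06] = 10, so f = 0.01.
Total minor-loss coefficient ΣK = 4·1.1 + 1·0.97 + 4·0.36 = 6.81.
ΔP = [f·L/D + ΣK]·(ρV²/2) = [0.01·12.9/0.259 + 6.81]·(1020·10.9²/2) = [0.4981 + 6.81]·6.059e+04 = 4.428e+05 Pa.
ΔP = 4.428e+05 Pa = 443 kPa.

ΔP ≈ 443 kPa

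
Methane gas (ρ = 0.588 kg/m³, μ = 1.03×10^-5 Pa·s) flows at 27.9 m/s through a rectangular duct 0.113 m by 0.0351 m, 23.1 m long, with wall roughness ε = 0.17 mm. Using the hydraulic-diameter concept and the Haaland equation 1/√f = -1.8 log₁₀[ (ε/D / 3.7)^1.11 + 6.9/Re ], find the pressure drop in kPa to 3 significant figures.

Hydraulic diameter D_h = 4A/P = 4·(0.113·0.0351)/(2·(0.113+0.0351)) = 0.01587/0.2962 = 0.05356 m.
Re = ρVD_h/μ = 0.588·27.9·0.05356/1.03e-05 = 8.531e+04.
ε/D_h = 0.00017/0.05356 = 0.00317; Haaland gives 1/√f = -1.8 log₁₀[0.000395+8.09e-05] = 5.981, so f = 0.02795.
ΔP = f(L/D_h)(ρV²/2) = 0.02795·23.1/0.05356·228.9 = 2759 Pa.
ΔP = 2.76 kPa.

ΔP ≈ 2.76 kPa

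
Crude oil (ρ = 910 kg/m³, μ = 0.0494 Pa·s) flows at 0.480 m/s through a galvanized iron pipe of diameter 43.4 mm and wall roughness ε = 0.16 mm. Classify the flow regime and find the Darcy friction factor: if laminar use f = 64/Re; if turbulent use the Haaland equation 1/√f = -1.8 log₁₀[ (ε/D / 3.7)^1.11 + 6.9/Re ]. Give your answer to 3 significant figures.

Re = ρVD/μ = 910·0.48·0.0434/0.0494 = 383.7.
Re < 2300 → laminar, so f = 64/Re = 0.1668 (roughness is irrelevant in laminar flow).

f ≈ 0.167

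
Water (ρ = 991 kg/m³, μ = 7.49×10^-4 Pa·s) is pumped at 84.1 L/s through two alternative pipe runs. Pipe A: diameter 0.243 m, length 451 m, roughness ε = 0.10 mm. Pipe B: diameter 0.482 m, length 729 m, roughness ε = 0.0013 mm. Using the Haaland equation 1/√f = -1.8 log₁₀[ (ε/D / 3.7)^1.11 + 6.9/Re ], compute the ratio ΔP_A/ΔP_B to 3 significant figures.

Pipe A: V = Q/A = 0.0841/0.04638 = 1.813 m/s; Re = 5.83e+05; ε/D = 0.000412; Haaland → f = 0.01686; ΔP_A = f(L/D)(ρV²/2) = 5.099e+04 Pa.
Pipe B: V = Q/A = 0.0841/0.1825 = 0.4609 m/s; Re = 2.939e+05; ε/D = 2.7e-06; Haaland → f = 0.01442; ΔP_B = f(L/D)(ρV²/2) = 2296 Pa.
ΔP_A/ΔP_B = 5.099e+04/2296 = 22.2.

ΔP_A/ΔP_B ≈ 22.2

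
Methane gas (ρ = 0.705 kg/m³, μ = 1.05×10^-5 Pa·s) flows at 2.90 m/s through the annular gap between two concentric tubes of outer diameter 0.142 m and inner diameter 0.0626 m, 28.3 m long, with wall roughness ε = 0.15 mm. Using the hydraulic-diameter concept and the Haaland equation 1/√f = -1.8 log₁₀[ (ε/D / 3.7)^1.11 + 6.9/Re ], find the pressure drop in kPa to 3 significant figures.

ΔP ≈ 0.0323 kPa

Hydraulic diameter D_h = 4A/P = D_o - D_i = 0.142 - 0.0626 = 0.0794 m.
Re = ρVD_h/μ = 0.705·2.9·0.0794/1.05e-05 = 1.546e+04.
ε/D_h = 0.00015/0.0794 = 0.00189; Haaland gives 1/√f = -1.8 log₁₀[0.000222+0.000446] = 5.715, so f = 0.03061.
ΔP = f(L/D_h)(ρV²/2) = 0.03061·28.3/0.0794·2.965 = 32.35 Pa.
ΔP = 0.0323 kPa.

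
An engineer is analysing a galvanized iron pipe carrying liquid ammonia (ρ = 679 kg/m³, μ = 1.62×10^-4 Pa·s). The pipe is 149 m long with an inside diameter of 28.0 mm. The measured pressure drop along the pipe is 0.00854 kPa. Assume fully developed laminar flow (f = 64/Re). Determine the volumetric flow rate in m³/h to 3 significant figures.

Q ≈ 0.0192 m³/h

For laminar flow, f = 64/Re with Re = ρVD/μ, so Darcy-Weisbach reduces to ΔP = 32μLV/D². Solving for V: V = ΔP·D²/(32μL) = 8.54·(0.028)²/(32·0.000162·149) = 0.008668 m/s.
Check: Re = ρVD/μ = 679·0.008668·0.028/0.000162 = 1017 < 2300, so the laminar assumption holds.
Q = V·A = 0.008668·(π/4·0.028²) = 5.337e-06 m³/s = 0.0192 m³/h.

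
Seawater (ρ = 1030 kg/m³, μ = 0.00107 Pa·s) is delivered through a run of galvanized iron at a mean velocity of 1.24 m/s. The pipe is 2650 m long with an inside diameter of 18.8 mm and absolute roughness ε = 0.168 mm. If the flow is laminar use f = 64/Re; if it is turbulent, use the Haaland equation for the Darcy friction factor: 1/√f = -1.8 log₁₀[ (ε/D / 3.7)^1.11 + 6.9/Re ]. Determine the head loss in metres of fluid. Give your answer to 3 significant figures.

Reynolds number Re = ρVD/μ = 1030 · 1.24 · 0.0188 / 0.00107 = 2.244e+04.
Re > 4000 → turbulent. Relative roughness ε/D = 0.000168/0.0188 = 0.00894. Haaland: 1/√f = -1.8 log₁₀[(0.00894/3.7)^1.11 + 6.9/2.244e+04] = -1.8 log₁₀[0.00124 + 0.000307] = 5.056, so f = 0.03911.
Darcy-Weisbach: ΔP = f(L/D)(ρV²/2) = 0.03911·(2650/0.0188)·(1030·1.24²/2) = 0.03911·1.41e+05·791.9 = 4.366e+06 Pa.
Head loss h_f = ΔP/(ρg) = 4.366e+06/(1030·9.81) = 432 m.

h_f ≈ 432 m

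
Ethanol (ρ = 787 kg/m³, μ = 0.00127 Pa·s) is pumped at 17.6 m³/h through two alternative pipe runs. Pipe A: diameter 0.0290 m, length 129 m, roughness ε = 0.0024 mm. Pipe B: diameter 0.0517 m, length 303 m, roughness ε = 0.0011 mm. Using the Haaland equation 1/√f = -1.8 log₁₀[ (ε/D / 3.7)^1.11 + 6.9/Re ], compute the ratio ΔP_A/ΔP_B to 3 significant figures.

ΔP_A/ΔP_B ≈ 6.95

Pipe A: V = Q/A = 0.004889/0.0006605 = 7.402 m/s; Re = 1.33e+05; ε/D = 8.28e-05; Haaland → f = 0.01724; ΔP_A = f(L/D)(ρV²/2) = 1.653e+06 Pa.
Pipe B: V = Q/A = 0.004889/0.002099 = 2.329 m/s; Re = 7.461e+04; ε/D = 2.13e-05; Haaland → f = 0.01903; ΔP_B = f(L/D)(ρV²/2) = 2.381e+05 Pa.
ΔP_A/ΔP_B = 1.653e+06/2.381e+05 = 6.95.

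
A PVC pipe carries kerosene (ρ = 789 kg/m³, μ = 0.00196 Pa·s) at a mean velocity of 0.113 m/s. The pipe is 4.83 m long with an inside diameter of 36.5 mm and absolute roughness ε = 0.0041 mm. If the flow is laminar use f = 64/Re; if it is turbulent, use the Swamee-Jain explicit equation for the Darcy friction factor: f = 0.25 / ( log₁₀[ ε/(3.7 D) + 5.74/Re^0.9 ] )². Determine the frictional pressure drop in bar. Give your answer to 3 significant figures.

ΔP ≈ 2.57×10^-4 bar

Reynolds number Re = ρVD/μ = 789 · 0.113 · 0.0365 / 0.00196 = 1660.
Re < 2300 → laminar flow, so f = 64/Re = 64/1660 = 0.03855 (the turbulent correlation is not needed).
Darcy-Weisbach: ΔP = f(L/D)(ρV²/2) = 0.03855·(4.83/0.0365)·(789·0.113²/2) = 0.03855·132.3·5.037 = 25.69 Pa.
ΔP = 25.69 Pa = 2.57×10^-4 bar.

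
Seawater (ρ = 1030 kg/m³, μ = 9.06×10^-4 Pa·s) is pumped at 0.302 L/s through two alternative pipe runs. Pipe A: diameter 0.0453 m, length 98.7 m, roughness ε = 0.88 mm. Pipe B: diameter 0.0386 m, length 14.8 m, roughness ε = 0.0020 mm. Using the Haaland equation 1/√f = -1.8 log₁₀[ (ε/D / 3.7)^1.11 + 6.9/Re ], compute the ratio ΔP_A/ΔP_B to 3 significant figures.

ΔP_A/ΔP_B ≈ 5.21

Pipe A: V = Q/A = 0.000302/0.001612 = 0.1874 m/s; Re = 9650; ε/D = 0.0194; Haaland → f = 0.052; ΔP_A = f(L/D)(ρV²/2) = 2049 Pa.
Pipe B: V = Q/A = 0.000302/0.00117 = 0.2581 m/s; Re = 1.133e+04; ε/D = 5.18e-05; Haaland → f = 0.02991; ΔP_B = f(L/D)(ρV²/2) = 393.4 Pa.
ΔP_A/ΔP_B = 2049/393.4 = 5.21.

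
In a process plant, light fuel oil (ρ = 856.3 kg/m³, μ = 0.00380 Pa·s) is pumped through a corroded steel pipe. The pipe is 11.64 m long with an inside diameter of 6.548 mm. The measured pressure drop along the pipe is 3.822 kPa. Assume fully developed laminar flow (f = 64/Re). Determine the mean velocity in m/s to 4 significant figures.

V ≈ 0.1158 m/s

For laminar flow, f = 64/Re with Re = ρVD/μ, so Darcy-Weisbach reduces to ΔP = 32μLV/D². Solving for V: V = ΔP·D²/(32μL) = 3822·(0.006548)²/(32·0.0038·11.64) = 0.1158 m/s.
Check: Re = ρVD/μ = 856.3·0.1158·0.006548/0.0038 = 170.8 < 2300, so the laminar assumption holds.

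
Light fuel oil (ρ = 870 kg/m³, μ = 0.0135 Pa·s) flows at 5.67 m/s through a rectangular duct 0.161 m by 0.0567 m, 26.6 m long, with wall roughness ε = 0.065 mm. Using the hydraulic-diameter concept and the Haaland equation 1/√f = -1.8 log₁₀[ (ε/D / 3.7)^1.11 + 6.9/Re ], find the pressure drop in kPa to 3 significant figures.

ΔP ≈ 111 kPa

Hydraulic diameter D_h = 4A/P = 4·(0.161·0.0567)/(2·(0.161+0.0567)) = 0.03651/0.4354 = 0.08386 m.
Re = ρVD_h/μ = 870·5.67·0.08386/0.0135 = 3.064e+04.
ε/D_h = 6.5e-05/0.08386 = 0.000775; Haaland gives 1/√f = -1.8 log₁₀[8.25e-05+0.000225] = 6.321, so f = 0.02502.
ΔP = f(L/D_h)(ρV²/2) = 0.02502·26.6/0.08386·1.398e+04 = 1.11e+05 Pa.
ΔP = 111 kPa.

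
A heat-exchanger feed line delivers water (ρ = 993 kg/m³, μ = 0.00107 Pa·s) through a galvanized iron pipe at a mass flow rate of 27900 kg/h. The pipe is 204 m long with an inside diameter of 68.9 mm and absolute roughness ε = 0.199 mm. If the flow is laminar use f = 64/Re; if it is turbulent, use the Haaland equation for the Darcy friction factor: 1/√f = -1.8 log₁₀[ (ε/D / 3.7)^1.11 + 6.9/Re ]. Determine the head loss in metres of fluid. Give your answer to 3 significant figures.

ṁ = 27900 kg/h = 27900/3600 = 7.75 kg/s.
A = πD²/4 = π(0.0689)²/4 = 0.003728 m²; mean velocity V = ṁ/(ρA) = 7.75/(993 · 0.003728) = 2.093 m/s.
Reynolds number Re = ρVD/μ = 993 · 2.093 · 0.0689 / 0.00107 = 1.338e+05.
Re > 4000 → turbulent. Relative roughness ε/D = 0.000199/0.0689 = 0.00289. Haaland: 1/√f = -1.8 log₁₀[(0.00289/3.7)^1.11 + 6.9/1.338e+05] = -1.8 log₁₀[0.000355 + 5.16e-05] = 6.103, so f = 0.02685.
Darcy-Weisbach: ΔP = f(L/D)(ρV²/2) = 0.02685·(204/0.0689)·(993·2.093²/2) = 0.02685·2961·2176 = 1.729e+05 Pa.
Head loss h_f = ΔP/(ρg) = 1.729e+05/(993·9.81) = 17.8 m.

h_f ≈ 17.8 m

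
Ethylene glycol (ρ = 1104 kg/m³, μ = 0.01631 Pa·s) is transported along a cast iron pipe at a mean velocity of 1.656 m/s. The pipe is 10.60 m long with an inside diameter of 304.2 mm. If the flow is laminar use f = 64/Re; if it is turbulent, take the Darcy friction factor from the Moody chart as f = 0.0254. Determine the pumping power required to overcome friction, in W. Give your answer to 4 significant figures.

Reynolds number Re = ρVD/μ = 1104 · 1.656 · 0.3042 / 0.0163 = 3.41e+04.
Re > 4000 → turbulent; use the Moody-chart value f = 0.0254.
Darcy-Weisbach: ΔP = f(L/D)(ρV²/2) = 0.0254·(10.6/0.3042)·(1104·1.656²/2) = 0.0254·34.85·1514 = 1340 Pa.
Q = V·A = 1.656·0.07268 = 0.1204 m³/s.
Pumping power P = QΔP = 0.1204·1340 = 161.25 W = 161.3 W.

P ≈ 161.3 W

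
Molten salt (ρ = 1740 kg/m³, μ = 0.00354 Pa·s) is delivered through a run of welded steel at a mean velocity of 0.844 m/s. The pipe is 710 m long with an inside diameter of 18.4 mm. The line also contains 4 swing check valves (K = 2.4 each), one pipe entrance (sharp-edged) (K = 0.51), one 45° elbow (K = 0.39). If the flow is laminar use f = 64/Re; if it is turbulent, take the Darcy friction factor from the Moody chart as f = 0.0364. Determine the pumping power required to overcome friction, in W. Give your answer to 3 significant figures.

Reynolds number Re = ρVD/μ = 1740 · 0.844 · 0.0184 / 0.00354 = 7633.
Re > 4000 → turbulent; use the Moody-chart value f = 0.0364.
Total minor-loss coefficient ΣK = 4·2.4 + 1·0.51 + 1·0.39 = 10.5.
ΔP = [f·L/D + ΣK]·(ρV²/2) = [0.0364·710/0.0184 + 10.5]·(1740·0.844²/2) = [1405 + 10.5]·619.7 = 8.77e+05 Pa.
Q = V·A = 0.844·0.0002659 = 0.0002244 m³/s.
Pumping power P = QΔP = 0.0002244·8.77e+05 = 196.8 W = 197 W.

P ≈ 197 W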